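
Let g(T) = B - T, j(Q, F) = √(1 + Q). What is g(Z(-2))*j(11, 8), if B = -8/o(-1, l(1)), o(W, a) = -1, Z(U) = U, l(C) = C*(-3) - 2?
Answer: 20*√3 ≈ 34.641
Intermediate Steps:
l(C) = -2 - 3*C (l(C) = -3*C - 2 = -2 - 3*C)
B = 8 (B = -8/(-1) = -8*(-1) = 8)
g(T) = 8 - T
g(Z(-2))*j(11, 8) = (8 - 1*(-2))*√(1 + 11) = (8 + 2)*√12 = 10*(2*√3) = 20*√3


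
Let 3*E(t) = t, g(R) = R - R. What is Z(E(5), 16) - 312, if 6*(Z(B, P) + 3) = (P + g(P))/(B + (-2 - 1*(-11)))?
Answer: -1259/4 ≈ -314.75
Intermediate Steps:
g(R) = 0
E(t) = t/3
Z(B, P) = -3 + P/(6*(9 + B)) (Z(B, P) = -3 + ((P + 0)/(B + (-2 - 1*(-11))))/6 = -3 + (P/(B + (-2 + 11)))/6 = -3 + (P/(B + 9))/6 = -3 + (P/(9 + B))/6 = -3 + P/(6*(9 + B)))
Z(E(5), 16) - 312 = (-162 + 16 - 6*5)/(6*(9 + (⅓)*5)) - 312 = (-162 + 16 - 18*5/3)/(6*(9 + 5/3)) - 312 = (-162 + 16 - 30)/(6*(32/3)) - 312 = (⅙)*(3/32)*(-176) - 312 = -11/4 - 312 = -1259/4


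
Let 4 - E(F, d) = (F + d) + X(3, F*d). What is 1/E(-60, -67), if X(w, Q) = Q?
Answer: -1/3889 ≈ -0.00025714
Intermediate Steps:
E(F, d) = 4 - F - d - F*d (E(F, d) = 4 - ((F + d) + F*d) = 4 - (F + d + F*d) = 4 + (-F - d - F*d) = 4 - F - d - F*d)
1/E(-60, -67) = 1/(4 - 1*(-60) - 1*(-67) - 1*(-60)*(-67)) = 1/(4 + 60 + 67 - 4020) = 1/(-3889) = -1/3889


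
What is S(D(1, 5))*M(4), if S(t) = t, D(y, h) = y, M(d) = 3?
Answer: 3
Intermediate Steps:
S(D(1, 5))*M(4) = 1*3 = 3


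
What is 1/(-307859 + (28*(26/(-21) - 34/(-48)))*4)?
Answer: -3/923755 ≈ -3.2476e-6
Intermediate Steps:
1/(-307859 + (28*(26/(-21) - 34/(-48)))*4) = 1/(-307859 + (28*(26*(-1/21) - 34*(-1/48)))*4) = 1/(-307859 + (28*(-26/21 + 17/24))*4) = 1/(-307859 + (28*(-89/168))*4) = 1/(-307859 - 89/6*4) = 1/(-307859 - 178/3) = 1/(-923755/3) = -3/923755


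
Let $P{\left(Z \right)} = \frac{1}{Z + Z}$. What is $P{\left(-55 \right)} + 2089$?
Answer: $\frac{229789}{110} \approx 2089.0$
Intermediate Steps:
$P{\left(Z \right)} = \frac{1}{2 Z}$
$P{\left(-55 \right)} + 2089 = \frac{1}{2 \left(-55\right)} + 2089 = \frac{1}{2} \left(- \frac{1}{55}\right) + 2089 = - \frac{1}{110} + 2089 = \frac{229789}{110}$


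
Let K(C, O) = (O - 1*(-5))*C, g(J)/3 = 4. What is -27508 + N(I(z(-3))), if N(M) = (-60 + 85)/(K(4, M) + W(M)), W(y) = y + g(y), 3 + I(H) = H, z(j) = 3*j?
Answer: -770249/28 ≈ -27509.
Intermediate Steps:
g(J) = 12 (g(J) = 3*4 = 12)
I(H) = -3 + H
K(C, O) = C*(5 + O) (K(C, O) = (O + 5)*C = (5 + O)*C = C*(5 + O))
W(y) = 12 + y (W(y) = y + 12 = 12 + y)
N(M) = 25/(32 + 5*M) (N(M) = (-60 + 85)/(4*(5 + M) + (12 + M)) = 25/((20 + 4*M) + (12 + M)) = 25/(32 + 5*M))
-27508 + N(I(z(-3))) = -27508 + 25/(32 + 5*(-3 + 3*(-3))) = -27508 + 25/(32 + 5*(-3 - 9)) = -27508 + 25/(32 + 5*(-12)) = -27508 + 25/(32 - 60) = -27508 + 25/(-28) = -27508 + 25*(-1/28) = -27508 - 25/28 = -770249/28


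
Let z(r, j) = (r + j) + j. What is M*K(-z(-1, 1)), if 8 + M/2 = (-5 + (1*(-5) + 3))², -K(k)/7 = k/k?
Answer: -574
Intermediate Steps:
z(r, j) = r + 2*j (z(r, j) = (j + r) + j = r + 2*j)
K(k) = -7 (K(k) = -7*k/k = -7*1 = -7)
M = 82 (M = -16 + 2*(-5 + (1*(-5) + 3))² = -16 + 2*(-5 + (-5 + 3))² = -16 + 2*(-5 - 2)² = -16 + 2*(-7)² = -16 + 2*49 = -16 + 98 = 82)
M*K(-z(-1, 1)) = 82*(-7) = -574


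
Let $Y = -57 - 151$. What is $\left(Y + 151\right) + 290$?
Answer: $233$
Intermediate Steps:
$Y = -208$
$\left(Y + 151\right) + 290 = \left(-208 + 151\right) + 290 = -57 + 290 = 233$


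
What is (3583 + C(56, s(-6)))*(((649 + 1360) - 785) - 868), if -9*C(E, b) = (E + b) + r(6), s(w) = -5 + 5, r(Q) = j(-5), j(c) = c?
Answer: 3820592/3 ≈ 1.2735e+6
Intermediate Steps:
r(Q) = -5
s(w) = 0
C(E, b) = 5/9 - E/9 - b/9 (C(E, b) = -((E + b) - 5)/9 = -(-5 + E + b)/9 = 5/9 - E/9 - b/9)
(3583 + C(56, s(-6)))*(((649 + 1360) - 785) - 868) = (3583 + (5/9 - ⅑*56 - ⅑*0))*(((649 + 1360) - 785) - 868) = (3583 + (5/9 - 56/9 + 0))*((2009 - 785) - 868) = (3583 - 17/3)*(1224 - 868) = (10732/3)*356 = 3820592/3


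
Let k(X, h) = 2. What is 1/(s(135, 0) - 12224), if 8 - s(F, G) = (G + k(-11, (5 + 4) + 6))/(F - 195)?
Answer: -30/366479 ≈ -8.1860e-5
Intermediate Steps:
s(F, G) = 8 - (2 + G)/(-195 + F) (s(F, G) = 8 - (G + 2)/(F - 195) = 8 - (2 + G)/(-195 + F))
1/(s(135, 0) - 12224) = 1/((-1562 - 1*0 + 8*135)/(-195 + 135) - 12224) = 1/((-1562 + 0 + 1080)/(-60) - 12224) = 1/(-1/60*(-482) - 12224) = 1/(241/30 - 12224) = 1/(-366479/30) = -30/366479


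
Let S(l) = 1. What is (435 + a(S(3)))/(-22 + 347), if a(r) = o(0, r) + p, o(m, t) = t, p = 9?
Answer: 89/65 ≈ 1.3692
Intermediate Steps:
a(r) = 9 + r (a(r) = r + 9 = 9 + r)
(435 + a(S(3)))/(-22 + 347) = (435 + (9 + 1))/(-22 + 347) = (435 + 10)/325 = 445*(1/325) = 89/65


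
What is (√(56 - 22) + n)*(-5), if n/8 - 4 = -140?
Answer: 5440 - 5*√34 ≈ 5410.8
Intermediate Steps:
n = -1088 (n = 32 + 8*(-140) = 32 - 1120 = -1088)
(√(56 - 22) + n)*(-5) = (√(56 - 22) - 1088)*(-5) = (√34 - 1088)*(-5) = (-1088 + √34)*(-5) = 5440 - 5*√34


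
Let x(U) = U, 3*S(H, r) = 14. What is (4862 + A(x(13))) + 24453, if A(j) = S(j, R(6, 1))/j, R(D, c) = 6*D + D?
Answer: 1143299/39 ≈ 29315.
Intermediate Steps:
R(D, c) = 7*D
S(H, r) = 14/3 (S(H, r) = (1/3)*14 = 14/3)
A(j) = 14/(3*j)
(4862 + A(x(13))) + 24453 = (4862 + (14/3)/13) + 24453 = (4862 + (14/3)*(1/13)) + 24453 = (4862 + 14/39) + 24453 = 189632/39 + 24453 = 1143299/39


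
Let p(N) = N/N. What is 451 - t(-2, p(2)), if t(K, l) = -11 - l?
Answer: 463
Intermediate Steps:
p(N) = 1
451 - t(-2, p(2)) = 451 - (-11 - 1*1) = 451 - (-11 - 1) = 451 - 1*(-12) = 451 + 12 = 463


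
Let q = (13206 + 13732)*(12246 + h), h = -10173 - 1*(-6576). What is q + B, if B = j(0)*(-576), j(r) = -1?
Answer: 232987338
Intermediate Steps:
h = -3597 (h = -10173 + 6576 = -3597)
B = 576 (B = -1*(-576) = 576)
q = 232986762 (q = (13206 + 13732)*(12246 - 3597) = 26938*8649 = 232986762)
q + B = 232986762 + 576 = 232987338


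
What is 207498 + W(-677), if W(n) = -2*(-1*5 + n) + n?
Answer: 208185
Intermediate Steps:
W(n) = 10 - n (W(n) = -2*(-5 + n) + n = (10 - 2*n) + n = 10 - n)
207498 + W(-677) = 207498 + (10 - 1*(-677)) = 207498 + (10 + 677) = 207498 + 687 = 208185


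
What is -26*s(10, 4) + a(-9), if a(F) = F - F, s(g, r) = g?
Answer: -260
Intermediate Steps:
a(F) = 0
-26*s(10, 4) + a(-9) = -26*10 + 0 = -260 + 0 = -260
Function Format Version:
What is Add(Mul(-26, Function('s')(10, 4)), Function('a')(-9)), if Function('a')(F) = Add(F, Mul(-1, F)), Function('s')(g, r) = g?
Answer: -260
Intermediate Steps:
Function('a')(F) = 0
Add(Mul(-26, Function('s')(10, 4)), Function('a')(-9)) = Add(Mul(-26, 10), 0) = Add(-260, 0) = -260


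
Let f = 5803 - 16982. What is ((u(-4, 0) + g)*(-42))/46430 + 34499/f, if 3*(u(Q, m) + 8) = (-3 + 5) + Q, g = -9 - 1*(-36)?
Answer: -161039640/51904097 ≈ -3.1026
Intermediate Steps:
g = 27 (g = -9 + 36 = 27)
u(Q, m) = -22/3 + Q/3 (u(Q, m) = -8 + ((-3 + 5) + Q)/3 = -8 + (2 + Q)/3 = -8 + (⅔ + Q/3) = -22/3 + Q/3)
f = -11179
((u(-4, 0) + g)*(-42))/46430 + 34499/f = (((-22/3 + (⅓)*(-4)) + 27)*(-42))/46430 + 34499/(-11179) = (((-22/3 - 4/3) + 27)*(-42))*(1/46430) + 34499*(-1/11179) = ((-26/3 + 27)*(-42))*(1/46430) - 34499/11179 = ((55/3)*(-42))*(1/46430) - 34499/11179 = -770*1/46430 - 34499/11179 = -77/4643 - 34499/11179 = -161039640/51904097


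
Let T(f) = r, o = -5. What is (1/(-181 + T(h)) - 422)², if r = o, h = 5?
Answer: 6161151049/34596 ≈ 1.7809e+5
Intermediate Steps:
r = -5
T(f) = -5
(1/(-181 + T(h)) - 422)² = (1/(-181 - 5) - 422)² = (1/(-186) - 422)² = (-1/186 - 422)² = (-78493/186)² = 6161151049/34596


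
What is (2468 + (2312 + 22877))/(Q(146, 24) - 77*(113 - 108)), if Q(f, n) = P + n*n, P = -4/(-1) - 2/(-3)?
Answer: 82971/587 ≈ 141.35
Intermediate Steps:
P = 14/3 (P = -4*(-1) - 2*(-⅓) = 4 + ⅔ = 14/3 ≈ 4.6667)
Q(f, n) = 14/3 + n² (Q(f, n) = 14/3 + n*n = 14/3 + n²)
(2468 + (2312 + 22877))/(Q(146, 24) - 77*(113 - 108)) = (2468 + (2312 + 22877))/((14/3 + 24²) - 77*(113 - 108)) = (2468 + 25189)/((14/3 + 576) - 77*5) = 27657/(1742/3 - 385) = 27657/(587/3) = 27657*(3/587) = 82971/587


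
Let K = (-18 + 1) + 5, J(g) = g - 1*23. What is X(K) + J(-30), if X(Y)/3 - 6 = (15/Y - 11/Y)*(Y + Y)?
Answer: -11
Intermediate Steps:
J(g) = -23 + g (J(g) = g - 23 = -23 + g)
K = -12 (K = -17 + 5 = -12)
X(Y) = 42 (X(Y) = 18 + 3*((15/Y - 11/Y)*(Y + Y)) = 18 + 3*((4/Y)*(2*Y)) = 18 + 3*8 = 18 + 24 = 42)
X(K) + J(-30) = 42 + (-23 - 30) = 42 - 53 = -11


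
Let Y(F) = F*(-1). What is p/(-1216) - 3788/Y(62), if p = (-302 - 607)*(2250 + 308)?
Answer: 37192493/18848 ≈ 1973.3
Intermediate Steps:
Y(F) = -F
p = -2325222 (p = -909*2558 = -2325222)
p/(-1216) - 3788/Y(62) = -2325222/(-1216) - 3788/((-1*62)) = -2325222*(-1/1216) - 3788/(-62) = 1162611/608 - 3788*(-1/62) = 1162611/608 + 1894/31 = 37192493/18848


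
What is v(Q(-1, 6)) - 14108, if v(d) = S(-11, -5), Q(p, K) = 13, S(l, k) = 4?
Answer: -14104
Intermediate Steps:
v(d) = 4
v(Q(-1, 6)) - 14108 = 4 - 14108 = -14104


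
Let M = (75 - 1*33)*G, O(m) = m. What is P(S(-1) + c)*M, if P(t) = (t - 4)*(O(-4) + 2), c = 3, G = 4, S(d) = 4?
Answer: -1008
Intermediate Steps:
P(t) = 8 - 2*t (P(t) = (t - 4)*(-4 + 2) = (-4 + t)*(-2) = 8 - 2*t)
M = 168 (M = (75 - 1*33)*4 = (75 - 33)*4 = 42*4 = 168)
P(S(-1) + c)*M = (8 - 2*(4 + 3))*168 = (8 - 2*7)*168 = (8 - 14)*168 = -6*168 = -1008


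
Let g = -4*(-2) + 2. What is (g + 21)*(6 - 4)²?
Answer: 124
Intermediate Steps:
g = 10 (g = 8 + 2 = 10)
(g + 21)*(6 - 4)² = (10 + 21)*(6 - 4)² = 31*2² = 31*4 = 124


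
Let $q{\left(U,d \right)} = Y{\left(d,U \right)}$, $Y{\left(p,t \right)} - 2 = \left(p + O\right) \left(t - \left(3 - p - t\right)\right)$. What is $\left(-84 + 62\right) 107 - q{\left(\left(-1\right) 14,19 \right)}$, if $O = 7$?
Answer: $-2044$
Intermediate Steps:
$Y{\left(p,t \right)} = 2 + \left(7 + p\right) \left(-3 + p + 2 t\right)$ ($Y{\left(p,t \right)} = 2 + \left(p + 7\right) \left(t - \left(3 - p - t\right)\right) = 2 + \left(7 + p\right) \left(t - \left(3 - p - t\right)\right) = 2 + \left(7 + p\right) \left(t + \left(-3 + p + t\right)\right) = 2 + \left(7 + p\right) \left(-3 + p + 2 t\right)$)
$q{\left(U,d \right)} = -19 + d^{2} + 4 d + 14 U + 2 U d$ ($q{\left(U,d \right)} = -19 + d^{2} + 4 d + 14 U + 2 d U = -19 + d^{2} + 4 d + 14 U + 2 U d$)
$\left(-84 + 62\right) 107 - q{\left(\left(-1\right) 14,19 \right)} = \left(-84 + 62\right) 107 - \left(-19 + 19^{2} + 4 \cdot 19 + 14 \left(\left(-1\right) 14\right) + 2 \left(\left(-1\right) 14\right) 19\right) = \left(-22\right) 107 - \left(-19 + 361 + 76 + 14 \left(-14\right) + 2 \left(-14\right) 19\right) = -2354 - \left(-19 + 361 + 76 - 196 - 532\right) = -2354 - -310 = -2354 + 310 = -2044$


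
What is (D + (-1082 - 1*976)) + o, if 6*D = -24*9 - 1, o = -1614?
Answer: -22249/6 ≈ -3708.2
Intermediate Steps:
D = -217/6 (D = (-24*9 - 1)/6 = (-216 - 1)/6 = (⅙)*(-217) = -217/6 ≈ -36.167)
(D + (-1082 - 1*976)) + o = (-217/6 + (-1082 - 1*976)) - 1614 = (-217/6 + (-1082 - 976)) - 1614 = (-217/6 - 2058) - 1614 = -12565/6 - 1614 = -22249/6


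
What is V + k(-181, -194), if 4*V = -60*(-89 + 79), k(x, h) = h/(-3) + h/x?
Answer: 117146/543 ≈ 215.74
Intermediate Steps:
k(x, h) = -h/3 + h/x (k(x, h) = h*(-1/3) + h/x = -h/3 + h/x)
V = 150 (V = (-60*(-89 + 79))/4 = (-60*(-10))/4 = (1/4)*600 = 150)
V + k(-181, -194) = 150 + (-1/3*(-194) - 194/(-181)) = 150 + (194/3 - 194*(-1/181)) = 150 + (194/3 + 194/181) = 150 + 35696/543 = 117146/543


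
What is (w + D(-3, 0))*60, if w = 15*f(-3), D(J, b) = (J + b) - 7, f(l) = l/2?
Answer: -1950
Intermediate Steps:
f(l) = l/2 (f(l) = l*(½) = l/2)
D(J, b) = -7 + J + b
w = -45/2 (w = 15*((½)*(-3)) = 15*(-3/2) = -45/2 ≈ -22.500)
(w + D(-3, 0))*60 = (-45/2 + (-7 - 3 + 0))*60 = (-45/2 - 10)*60 = -65/2*60 = -1950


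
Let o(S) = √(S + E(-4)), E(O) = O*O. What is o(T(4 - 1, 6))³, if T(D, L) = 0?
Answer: 64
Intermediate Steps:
E(O) = O²
o(S) = √(16 + S) (o(S) = √(S + (-4)²) = √(S + 16) = √(16 + S))
o(T(4 - 1, 6))³ = (√(16 + 0))³ = (√16)³ = 4³ = 64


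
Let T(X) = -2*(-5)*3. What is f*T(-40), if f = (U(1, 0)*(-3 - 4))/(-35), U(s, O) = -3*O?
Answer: 0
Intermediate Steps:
T(X) = 30 (T(X) = 10*3 = 30)
f = 0 (f = ((-3*0)*(-3 - 4))/(-35) = (0*(-7))*(-1/35) = 0*(-1/35) = 0)
f*T(-40) = 0*30 = 0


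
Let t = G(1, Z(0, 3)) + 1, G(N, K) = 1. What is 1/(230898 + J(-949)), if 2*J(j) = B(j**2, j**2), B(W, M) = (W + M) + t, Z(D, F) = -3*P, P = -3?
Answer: 1/1131500 ≈ 8.8378e-7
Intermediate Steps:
Z(D, F) = 9 (Z(D, F) = -3*(-3) = 9)
t = 2 (t = 1 + 1 = 2)
B(W, M) = 2 + M + W (B(W, M) = (W + M) + 2 = (M + W) + 2 = 2 + M + W)
J(j) = 1 + j**2 (J(j) = (2 + j**2 + j**2)/2 = (2 + 2*j**2)/2 = 1 + j**2)
1/(230898 + J(-949)) = 1/(230898 + (1 + (-949)**2)) = 1/(230898 + (1 + 900601)) = 1/(230898 + 900602) = 1/1131500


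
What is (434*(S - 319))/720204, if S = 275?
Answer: -4774/180051 ≈ -0.026515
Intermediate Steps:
(434*(S - 319))/720204 = (434*(275 - 319))/720204 = (434*(-44))*(1/720204) = -19096*1/720204 = -4774/180051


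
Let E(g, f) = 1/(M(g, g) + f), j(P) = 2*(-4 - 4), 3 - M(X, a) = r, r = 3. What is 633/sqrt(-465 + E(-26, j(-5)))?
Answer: -2532*I*sqrt(7441)/7441 ≈ -29.353*I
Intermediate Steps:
M(X, a) = 0 (M(X, a) = 3 - 1*3 = 3 - 3 = 0)
j(P) = -16 (j(P) = 2*(-8) = -16)
E(g, f) = 1/f (E(g, f) = 1/(0 + f) = 1/f)
633/sqrt(-465 + E(-26, j(-5))) = 633/sqrt(-465 + 1/(-16)) = 633/sqrt(-465 - 1/16) = 633/sqrt(-7441/16) = 633/(I*sqrt(7441)/4) = -4*I*sqrt(7441)/7441*633 = -2532*I*sqrt(7441)/7441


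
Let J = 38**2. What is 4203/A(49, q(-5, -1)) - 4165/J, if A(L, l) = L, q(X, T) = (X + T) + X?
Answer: 5865047/70756 ≈ 82.891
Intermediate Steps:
q(X, T) = T + 2*X (q(X, T) = (T + X) + X = T + 2*X)
J = 1444
4203/A(49, q(-5, -1)) - 4165/J = 4203/49 - 4165/1444 = 5865047/70756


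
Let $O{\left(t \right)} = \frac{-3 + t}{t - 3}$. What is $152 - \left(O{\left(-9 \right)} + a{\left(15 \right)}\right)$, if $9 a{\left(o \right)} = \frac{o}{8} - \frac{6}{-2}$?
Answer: $\frac{3611}{24} \approx 150.46$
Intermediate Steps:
$O{\left(t \right)} = 1$ ($O{\left(t \right)} = \frac{-3 + t}{-3 + t} = 1$)
$a{\left(o \right)} = \frac{1}{3} + \frac{o}{72}$ ($a{\left(o \right)} = \frac{\frac{o}{8} - \frac{6}{-2}}{9} = \frac{o \frac{1}{8} - -3}{9} = \frac{\frac{o}{8} + 3}{9} = \frac{3 + \frac{o}{8}}{9} = \frac{1}{3} + \frac{o}{72}$)
$152 - \left(O{\left(-9 \right)} + a{\left(15 \right)}\right) = 152 - \left(1 + \left(\frac{1}{3} + \frac{1}{72} \cdot 15\right)\right) = 152 - \left(1 + \left(\frac{1}{3} + \frac{5}{24}\right)\right) = 152 - \left(1 + \frac{13}{24}\right) = 152 - \frac{37}{24} = \frac{3611}{24}$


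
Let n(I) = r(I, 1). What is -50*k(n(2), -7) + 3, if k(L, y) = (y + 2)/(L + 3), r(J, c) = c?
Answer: 131/2 ≈ 65.500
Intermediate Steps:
n(I) = 1
k(L, y) = (2 + y)/(3 + L)
-50*k(n(2), -7) + 3 = -50*(2 - 7)/(3 + 1) + 3 = -50*(-5)/4 + 3 = -25*(-5)/2 + 3 = -50*(-5/4) + 3 = 125/2 + 3 = 131/2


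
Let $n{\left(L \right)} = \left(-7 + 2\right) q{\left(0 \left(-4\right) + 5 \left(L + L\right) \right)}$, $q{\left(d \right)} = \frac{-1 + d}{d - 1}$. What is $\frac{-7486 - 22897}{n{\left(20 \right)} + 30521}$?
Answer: $- \frac{30383}{30516} \approx -0.99564$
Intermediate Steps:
$q{\left(d \right)} = 1$ ($q{\left(d \right)} = \frac{-1 + d}{-1 + d} = 1$)
$n{\left(L \right)} = -5$ ($n{\left(L \right)} = \left(-7 + 2\right) 1 = \left(-5\right) 1 = -5$)
$\frac{-7486 - 22897}{n{\left(20 \right)} + 30521} = \frac{-7486 - 22897}{-5 + 30521} = - \frac{30383}{30516}$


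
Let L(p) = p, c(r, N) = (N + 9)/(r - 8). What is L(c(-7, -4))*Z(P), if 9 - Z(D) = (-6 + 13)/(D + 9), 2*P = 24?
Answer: -26/9 ≈ -2.8889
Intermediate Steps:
c(r, N) = (9 + N)/(-8 + r)
P = 12 (P = (1/2)*24 = 12)
Z(D) = 9 - 7/(9 + D) (Z(D) = 9 - (-6 + 13)/(D + 9) = 9 - 7/(9 + D))
L(c(-7, -4))*Z(P) = ((9 - 4)/(-8 - 7))*((74 + 9*12)/(9 + 12)) = (5/(-15))*((74 + 108)/21) = (-1/15*5)*((1/21)*182) = -1/3*26/3 = -26/9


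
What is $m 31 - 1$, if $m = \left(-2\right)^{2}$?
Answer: $123$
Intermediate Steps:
$m = 4$
$m 31 - 1 = 4 \cdot 31 - 1 = 124 - 1 = 123$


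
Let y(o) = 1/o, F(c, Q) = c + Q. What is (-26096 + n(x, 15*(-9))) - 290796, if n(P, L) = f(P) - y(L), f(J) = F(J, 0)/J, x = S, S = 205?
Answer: -42780284/135 ≈ -3.1689e+5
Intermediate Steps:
x = 205
F(c, Q) = Q + c
f(J) = 1 (f(J) = (0 + J)/J = J/J = 1)
n(P, L) = 1 - 1/L
(-26096 + n(x, 15*(-9))) - 290796 = (-26096 + (-1 + 15*(-9))/((15*(-9)))) - 290796 = (-26096 + (-1 - 135)/(-135)) - 290796 = (-26096 - 1/135*(-136)) - 290796 = (-26096 + 136/135) - 290796 = -3522824/135 - 290796 = -42780284/135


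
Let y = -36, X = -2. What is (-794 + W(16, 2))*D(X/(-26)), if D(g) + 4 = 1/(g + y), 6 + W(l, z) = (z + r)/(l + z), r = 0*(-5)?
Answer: 1504591/467 ≈ 3221.8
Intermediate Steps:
r = 0
W(l, z) = -6 + z/(l + z) (W(l, z) = -6 + (z + 0)/(l + z) = -6 + z/(l + z))
D(g) = -4 + 1/(-36 + g) (D(g) = -4 + 1/(g - 36) = -4 + 1/(-36 + g))
(-794 + W(16, 2))*D(X/(-26)) = (-794 + (-6*16 - 5*2)/(16 + 2))*((145 - (-8)/(-26))/(-36 - 2/(-26))) = (-794 + (-96 - 10)/18)*((145 - (-8)*(-1)/26)/(-36 - 2*(-1/26))) = (-794 + (1/18)*(-106))*((145 - 4*1/13)/(-36 + 1/13)) = (-794 - 53/9)*((145 - 4/13)/(-467/13)) = -(-93587)*1881/(4203*13) = -7199/9*(-1881/467) = 1504591/467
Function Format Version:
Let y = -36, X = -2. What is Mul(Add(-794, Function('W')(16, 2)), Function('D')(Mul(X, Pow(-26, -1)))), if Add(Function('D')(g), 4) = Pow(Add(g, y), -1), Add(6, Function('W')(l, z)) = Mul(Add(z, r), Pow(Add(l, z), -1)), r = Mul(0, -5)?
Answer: Rational(1504591, 467) ≈ 3221.8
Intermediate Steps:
r = 0
Function('W')(l, z) = Add(-6, Mul(z, Pow(Add(l, z), -1))) (Function('W')(l, z) = Add(-6, Mul(Add(z, 0), Pow(Add(l, z), -1))) = Add(-6, Mul(z, Pow(Add(l, z), -1))))
Function('D')(g) = Add(-4, Pow(Add(-36, g), -1)) (Function('D')(g) = Add(-4, Pow(Add(g, -36), -1)) = Add(-4, Pow(Add(-36, g), -1)))
Mul(Add(-794, Function('W')(16, 2)), Function('D')(Mul(X, Pow(-26, -1)))) = Mul(Add(-794, Mul(Pow(Add(16, 2), -1), Add(Mul(-6, 16), Mul(-5, 2)))), Mul(Pow(Add(-36, Mul(-2, Pow(-26, -1))), -1), Add(145, Mul(-4, Mul(-2, Pow(-26, -1)))))) = Mul(Add(-794, Mul(Pow(18, -1), Add(-96, -10))), Mul(Pow(Add(-36, Mul(-2, Rational(-1, 26))), -1), Add(145, Mul(-4, Mul(-2, Rational(-1, 26)))))) = Mul(Add(-794, Mul(Rational(1, 18), -106)), Mul(Pow(Add(-36, Rational(1, 13)), -1), Add(145, Mul(-4, Rational(1, 13))))) = Mul(Add(-794, Rational(-53, 9)), Mul(Pow(Rational(-467, 13), -1), Add(145, Rational(-4, 13)))) = Mul(Rational(-7199, 9), Mul(Rational(-13, 467), Rational(1881, 13))) = Mul(Rational(-7199, 9), Rational(-1881, 467)) = Rational(1504591, 467)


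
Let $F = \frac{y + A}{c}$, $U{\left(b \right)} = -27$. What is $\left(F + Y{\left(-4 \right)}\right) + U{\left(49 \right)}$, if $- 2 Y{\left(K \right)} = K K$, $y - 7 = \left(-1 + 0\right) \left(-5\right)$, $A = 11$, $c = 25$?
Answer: $- \frac{852}{25} \approx -34.08$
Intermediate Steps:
$y = 12$ ($y = 7 + \left(-1 + 0\right) \left(-5\right) = 7 - -5 = 7 + 5 = 12$)
$Y{\left(K \right)} = - \frac{K^{2}}{2}$ ($Y{\left(K \right)} = - \frac{K K}{2} = - \frac{K^{2}}{2}$)
$F = \frac{23}{25}$ ($F = \frac{12 + 11}{25} = \frac{1}{25} \cdot 23 = \frac{23}{25} \approx 0.92$)
$\left(F + Y{\left(-4 \right)}\right) + U{\left(49 \right)} = \left(\frac{23}{25} - \frac{\left(-4\right)^{2}}{2}\right) - 27 = \left(\frac{23}{25} - 8\right) - 27 = - \frac{177}{25} - 27 = - \frac{852}{25}$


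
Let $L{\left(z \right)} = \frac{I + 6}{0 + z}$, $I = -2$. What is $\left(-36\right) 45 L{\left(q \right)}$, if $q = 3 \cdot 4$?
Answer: $-540$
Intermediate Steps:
$q = 12$
$L{\left(z \right)} = \frac{4}{z}$ ($L{\left(z \right)} = \frac{-2 + 6}{0 + z} = \frac{4}{z}$)
$\left(-36\right) 45 L{\left(q \right)} = \left(-36\right) 45 \cdot \frac{4}{12} = - 1620 \cdot 4 \cdot \frac{1}{12} = \left(-1620\right) \frac{1}{3} = -540$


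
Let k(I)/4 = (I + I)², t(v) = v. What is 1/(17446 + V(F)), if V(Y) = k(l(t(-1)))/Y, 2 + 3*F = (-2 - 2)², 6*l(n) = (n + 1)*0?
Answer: 1/17446 ≈ 5.7320e-5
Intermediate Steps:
l(n) = 0 (l(n) = ((n + 1)*0)/6 = ((1 + n)*0)/6 = (⅙)*0 = 0)
F = 14/3 (F = -⅔ + (-2 - 2)²/3 = -⅔ + (⅓)*(-4)² = -⅔ + (⅓)*16 = -⅔ + 16/3 = 14/3 ≈ 4.6667)
k(I) = 16*I² (k(I) = 4*(I + I)² = 4*(2*I)² = 4*(4*I²) = 16*I²)
V(Y) = 0 (V(Y) = (16*0²)/Y = (16*0)/Y = 0/Y = 0)
1/(17446 + V(F)) = 1/(17446 + 0) = 1/17446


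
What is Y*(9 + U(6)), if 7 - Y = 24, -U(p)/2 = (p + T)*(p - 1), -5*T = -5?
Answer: 1037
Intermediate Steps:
T = 1 (T = -1/5*(-5) = 1)
U(p) = -2*(1 + p)*(-1 + p) (U(p) = -2*(p + 1)*(p - 1) = -2*(1 + p)*(-1 + p))
Y = -17 (Y = 7 - 1*24 = 7 - 24 = -17)
Y*(9 + U(6)) = -17*(9 + (2 - 2*6**2)) = -17*(9 + (2 - 2*36)) = -17*(9 + (2 - 72)) = -17*(9 - 70) = -17*(-61) = 1037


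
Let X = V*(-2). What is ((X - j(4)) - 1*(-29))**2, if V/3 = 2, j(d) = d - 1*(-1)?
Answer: 144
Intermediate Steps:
j(d) = 1 + d (j(d) = d + 1 = 1 + d)
V = 6 (V = 3*2 = 6)
X = -12 (X = 6*(-2) = -12)
((X - j(4)) - 1*(-29))**2 = ((-12 - (1 + 4)) - 1*(-29))**2 = ((-12 - 1*5) + 29)**2 = ((-12 - 5) + 29)**2 = (-17 + 29)**2 = 12**2 = 144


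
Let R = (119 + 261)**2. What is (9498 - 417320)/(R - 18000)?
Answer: -203911/63200 ≈ -3.2264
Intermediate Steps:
R = 144400 (R = 380**2 = 144400)
(9498 - 417320)/(R - 18000) = (9498 - 417320)/(144400 - 18000) = -407822/126400 = -407822*1/126400 = -203911/63200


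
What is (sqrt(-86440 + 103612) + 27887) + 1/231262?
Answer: 6449203395/231262 + 18*sqrt(53) ≈ 28018.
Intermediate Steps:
(sqrt(-86440 + 103612) + 27887) + 1/231262 = (sqrt(17172) + 27887) + 1/231262 = (18*sqrt(53) + 27887) + 1/231262 = (27887 + 18*sqrt(53)) + 1/231262 = 6449203395/231262 + 18*sqrt(53)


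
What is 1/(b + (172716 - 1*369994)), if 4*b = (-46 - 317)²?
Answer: -4/657343 ≈ -6.0851e-6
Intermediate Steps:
b = 131769/4 (b = (-46 - 317)²/4 = (¼)*(-363)² = (¼)*131769 = 131769/4 ≈ 32942.)
1/(b + (172716 - 1*369994)) = 1/(131769/4 + (172716 - 1*369994)) = 1/(131769/4 + (172716 - 369994)) = 1/(131769/4 - 197278) = 1/(-657343/4) = -4/657343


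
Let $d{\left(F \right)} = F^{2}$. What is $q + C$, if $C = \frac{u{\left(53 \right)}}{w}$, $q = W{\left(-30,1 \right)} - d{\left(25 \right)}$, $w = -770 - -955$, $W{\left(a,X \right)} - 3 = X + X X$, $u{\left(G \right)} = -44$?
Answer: $- \frac{114744}{185} \approx -620.24$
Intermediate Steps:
$W{\left(a,X \right)} = 3 + X + X^{2}$ ($W{\left(a,X \right)} = 3 + \left(X + X X\right) = 3 + \left(X + X^{2}\right) = 3 + X + X^{2}$)
$w = 185$ ($w = -770 + 955 = 185$)
$q = -620$ ($q = \left(3 + 1 + 1^{2}\right) - 25^{2} = \left(3 + 1 + 1\right) - 625 = 5 - 625 = -620$)
$C = - \frac{44}{185} \approx -0.23784$
$q + C = -620 - \frac{44}{185} = - \frac{114744}{185}$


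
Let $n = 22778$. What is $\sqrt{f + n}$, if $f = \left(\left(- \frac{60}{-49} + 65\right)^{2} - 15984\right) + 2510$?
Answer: $\frac{\sqrt{32868929}}{49} \approx 117.0$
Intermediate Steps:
$f = - \frac{21821049}{2401}$ ($f = \left(\left(\left(-60\right) \left(- \frac{1}{49}\right) + 65\right)^{2} - 15984\right) + 2510 = \left(\left(\frac{60}{49} + 65\right)^{2} - 15984\right) + 2510 = \left(\left(\frac{3245}{49}\right)^{2} - 15984\right) + 2510 = \left(\frac{10530025}{2401} - 15984\right) + 2510 = - \frac{27847559}{2401} + 2510 = - \frac{21821049}{2401} \approx -9088.3$)
$\sqrt{f + n} = \sqrt{- \frac{21821049}{2401} + 22778} = \sqrt{\frac{32868929}{2401}} = \frac{\sqrt{32868929}}{49}$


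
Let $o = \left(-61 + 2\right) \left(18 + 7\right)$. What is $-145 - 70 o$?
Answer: $103105$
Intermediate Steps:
$o = -1475$ ($o = \left(-59\right) 25 = -1475$)
$-145 - 70 o = -145 - -103250 = -145 + 103250 = 103105$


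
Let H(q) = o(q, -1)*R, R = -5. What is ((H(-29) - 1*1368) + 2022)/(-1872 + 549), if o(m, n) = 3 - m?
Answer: -494/1323 ≈ -0.37339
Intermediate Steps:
H(q) = -15 + 5*q (H(q) = (3 - q)*(-5) = -15 + 5*q)
((H(-29) - 1*1368) + 2022)/(-1872 + 549) = (((-15 + 5*(-29)) - 1*1368) + 2022)/(-1872 + 549) = (((-15 - 145) - 1368) + 2022)/(-1323) = ((-160 - 1368) + 2022)*(-1/1323) = (-1528 + 2022)*(-1/1323) = 494*(-1/1323) = -494/1323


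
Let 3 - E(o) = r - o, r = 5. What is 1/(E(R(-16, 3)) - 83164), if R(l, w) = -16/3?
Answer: -3/249514 ≈ -1.2023e-5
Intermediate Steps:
R(l, w) = -16/3 (R(l, w) = -16*⅓ = -16/3)
E(o) = -2 + o (E(o) = 3 - (5 - o) = 3 + (-5 + o) = -2 + o)
1/(E(R(-16, 3)) - 83164) = 1/((-2 - 16/3) - 83164) = 1/(-22/3 - 83164) = 1/(-249514/3) = -3/249514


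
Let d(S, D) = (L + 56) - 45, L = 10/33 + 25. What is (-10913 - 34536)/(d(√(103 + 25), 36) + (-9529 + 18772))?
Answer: -1499817/306217 ≈ -4.8979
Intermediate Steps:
L = 835/33 (L = 10*(1/33) + 25 = 10/33 + 25 = 835/33 ≈ 25.303)
d(S, D) = 1198/33 (d(S, D) = (835/33 + 56) - 45 = 2683/33 - 45 = 1198/33)
(-10913 - 34536)/(d(√(103 + 25), 36) + (-9529 + 18772)) = (-10913 - 34536)/(1198/33 + (-9529 + 18772)) = -45449/(1198/33 + 9243) = -45449/306217/33 = -45449*33/306217 = -1499817/306217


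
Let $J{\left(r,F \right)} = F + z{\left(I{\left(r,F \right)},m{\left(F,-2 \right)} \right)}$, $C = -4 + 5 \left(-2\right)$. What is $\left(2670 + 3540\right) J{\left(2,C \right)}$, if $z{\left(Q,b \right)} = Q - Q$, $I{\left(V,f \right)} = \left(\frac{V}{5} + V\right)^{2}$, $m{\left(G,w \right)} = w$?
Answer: $-86940$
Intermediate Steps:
$I{\left(V,f \right)} = \frac{36 V^{2}}{25}$ ($I{\left(V,f \right)} = \left(V \frac{1}{5} + V\right)^{2} = \left(\frac{V}{5} + V\right)^{2} = \left(\frac{6 V}{5}\right)^{2} = \frac{36 V^{2}}{25}$)
$z{\left(Q,b \right)} = 0$
$C = -14$ ($C = -4 - 10 = -14$)
$J{\left(r,F \right)} = F$ ($J{\left(r,F \right)} = F + 0 = F$)
$\left(2670 + 3540\right) J{\left(2,C \right)} = \left(2670 + 3540\right) \left(-14\right) = 6210 \left(-14\right) = -86940$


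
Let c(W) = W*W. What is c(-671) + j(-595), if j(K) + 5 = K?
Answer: 449641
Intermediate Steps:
c(W) = W**2
j(K) = -5 + K
c(-671) + j(-595) = (-671)**2 + (-5 - 595) = 450241 - 600 = 449641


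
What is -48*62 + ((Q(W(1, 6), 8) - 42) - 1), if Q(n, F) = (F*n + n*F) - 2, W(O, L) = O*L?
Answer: -2925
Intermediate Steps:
W(O, L) = L*O
Q(n, F) = -2 + 2*F*n (Q(n, F) = (F*n + F*n) - 2 = 2*F*n - 2 = -2 + 2*F*n)
-48*62 + ((Q(W(1, 6), 8) - 42) - 1) = -48*62 + (((-2 + 2*8*(6*1)) - 42) - 1) = -2976 + (((-2 + 2*8*6) - 42) - 1) = -2976 + (((-2 + 96) - 42) - 1) = -2976 + ((94 - 42) - 1) = -2976 + (52 - 1) = -2976 + 51 = -2925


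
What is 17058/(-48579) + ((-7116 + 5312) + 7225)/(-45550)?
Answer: -346779553/737591150 ≈ -0.47015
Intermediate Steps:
17058/(-48579) + ((-7116 + 5312) + 7225)/(-45550) = 17058*(-1/48579) + (-1804 + 7225)*(-1/45550) = -5686/16193 + 5421*(-1/45550) = -5686/16193 - 5421/45550 = -346779553/737591150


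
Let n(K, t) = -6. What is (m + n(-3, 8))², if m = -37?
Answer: 1849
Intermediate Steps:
(m + n(-3, 8))² = (-37 - 6)² = (-43)² = 1849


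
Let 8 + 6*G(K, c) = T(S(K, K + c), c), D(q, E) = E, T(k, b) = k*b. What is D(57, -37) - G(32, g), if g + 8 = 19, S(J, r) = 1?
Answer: -75/2 ≈ -37.500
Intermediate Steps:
T(k, b) = b*k
g = 11 (g = -8 + 19 = 11)
G(K, c) = -4/3 + c/6 (G(K, c) = -4/3 + (c*1)/6 = -4/3 + c/6)
D(57, -37) - G(32, g) = -37 - (-4/3 + (1/6)*11) = -37 - (-4/3 + 11/6) = -37 - 1*1/2 = -37 - 1/2 = -75/2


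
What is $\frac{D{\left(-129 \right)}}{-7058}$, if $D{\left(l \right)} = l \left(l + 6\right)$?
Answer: $- \frac{15867}{7058} \approx -2.2481$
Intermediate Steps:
$D{\left(l \right)} = l \left(6 + l\right)$
$\frac{D{\left(-129 \right)}}{-7058} = \frac{\left(-129\right) \left(6 - 129\right)}{-7058} = \left(-129\right) \left(-123\right) \left(- \frac{1}{7058}\right) = 15867 \left(- \frac{1}{7058}\right) = - \frac{15867}{7058}$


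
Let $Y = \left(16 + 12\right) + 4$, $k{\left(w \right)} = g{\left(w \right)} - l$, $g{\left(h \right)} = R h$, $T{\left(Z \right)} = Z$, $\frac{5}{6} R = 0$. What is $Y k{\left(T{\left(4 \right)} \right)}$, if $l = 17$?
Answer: $-544$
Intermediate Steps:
$R = 0$ ($R = \frac{6}{5} \cdot 0 = 0$)
$g{\left(h \right)} = 0$ ($g{\left(h \right)} = 0 h = 0$)
$k{\left(w \right)} = -17$ ($k{\left(w \right)} = 0 - 17 = -17$)
$Y = 32$ ($Y = 28 + 4 = 32$)
$Y k{\left(T{\left(4 \right)} \right)} = 32 \left(-17\right) = -544$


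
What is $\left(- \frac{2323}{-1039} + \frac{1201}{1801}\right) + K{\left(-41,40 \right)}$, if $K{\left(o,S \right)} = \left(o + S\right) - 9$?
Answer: $- \frac{13280828}{1871239} \approx -7.0973$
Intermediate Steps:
$K{\left(o,S \right)} = -9 + S + o$ ($K{\left(o,S \right)} = \left(S + o\right) - 9 = -9 + S + o$)
$\left(- \frac{2323}{-1039} + \frac{1201}{1801}\right) + K{\left(-41,40 \right)} = \left(- \frac{2323}{-1039} + \frac{1201}{1801}\right) - 10 = \left(\left(-2323\right) \left(- \frac{1}{1039}\right) + 1201 \cdot \frac{1}{1801}\right) - 10 = \left(\frac{2323}{1039} + \frac{1201}{1801}\right) - 10 = \frac{5431562}{1871239} - 10 = - \frac{13280828}{1871239}$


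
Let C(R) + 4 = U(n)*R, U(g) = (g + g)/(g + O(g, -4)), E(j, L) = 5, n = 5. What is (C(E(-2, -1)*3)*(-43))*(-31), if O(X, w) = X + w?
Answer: 27993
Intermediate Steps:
U(g) = 2*g/(-4 + 2*g) (U(g) = (g + g)/(g + (g - 4)) = (2*g)/(g + (-4 + g)) = (2*g)/(-4 + 2*g) = 2*g/(-4 + 2*g))
C(R) = -4 + 5*R/3 (C(R) = -4 + (5/(-2 + 5))*R = -4 + (5/3)*R = -4 + (5*(1/3))*R = -4 + 5*R/3)
(C(E(-2, -1)*3)*(-43))*(-31) = ((-4 + 5*(5*3)/3)*(-43))*(-31) = ((-4 + (5/3)*15)*(-43))*(-31) = ((-4 + 25)*(-43))*(-31) = (21*(-43))*(-31) = -903*(-31) = 27993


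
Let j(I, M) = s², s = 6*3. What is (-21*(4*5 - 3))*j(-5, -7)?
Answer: -115668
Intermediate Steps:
s = 18
j(I, M) = 324 (j(I, M) = 18² = 324)
(-21*(4*5 - 3))*j(-5, -7) = -21*(4*5 - 3)*324 = -21*(20 - 3)*324 = -21*17*324 = -357*324 = -115668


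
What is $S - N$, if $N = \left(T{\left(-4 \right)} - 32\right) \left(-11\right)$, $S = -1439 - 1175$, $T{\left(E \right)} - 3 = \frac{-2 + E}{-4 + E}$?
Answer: $- \frac{11699}{4} \approx -2924.8$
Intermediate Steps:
$T{\left(E \right)} = 3 + \frac{-2 + E}{-4 + E}$
$S = -2614$ ($S = -1439 - 1175 = -2614$)
$N = \frac{1243}{4}$ ($N = \left(\frac{2 \left(-7 + 2 \left(-4\right)\right)}{-4 - 4} - 32\right) \left(-11\right) = \left(\frac{2 \left(-7 - 8\right)}{-8} - 32\right) \left(-11\right) = \left(2 \left(- \frac{1}{8}\right) \left(-15\right) - 32\right) \left(-11\right) = \left(\frac{15}{4} - 32\right) \left(-11\right) = \left(- \frac{113}{4}\right) \left(-11\right) = \frac{1243}{4} \approx 310.75$)
$S - N = -2614 - \frac{1243}{4} = - \frac{11699}{4}$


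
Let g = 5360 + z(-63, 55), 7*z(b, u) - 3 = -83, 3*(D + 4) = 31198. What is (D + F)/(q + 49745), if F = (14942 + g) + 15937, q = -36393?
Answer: 979081/280392 ≈ 3.4918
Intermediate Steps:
D = 31186/3 (D = -4 + (⅓)*31198 = -4 + 31198/3 = 31186/3 ≈ 10395.)
z(b, u) = -80/7 (z(b, u) = 3/7 + (⅐)*(-83) = 3/7 - 83/7 = -80/7)
g = 37440/7 (g = 5360 - 80/7 = 37440/7 ≈ 5348.6)
F = 253593/7 (F = (14942 + 37440/7) + 15937 = 142034/7 + 15937 = 253593/7 ≈ 36228.)
(D + F)/(q + 49745) = (31186/3 + 253593/7)/(-36393 + 49745) = (979081/21)/13352 = (979081/21)*(1/13352) = 979081/280392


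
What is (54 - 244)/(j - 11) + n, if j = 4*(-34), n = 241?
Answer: 35617/147 ≈ 242.29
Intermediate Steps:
j = -136
(54 - 244)/(j - 11) + n = (54 - 244)/(-136 - 11) + 241 = -190/(-147) + 241 = -190*(-1/147) + 241 = 190/147 + 241 = 35617/147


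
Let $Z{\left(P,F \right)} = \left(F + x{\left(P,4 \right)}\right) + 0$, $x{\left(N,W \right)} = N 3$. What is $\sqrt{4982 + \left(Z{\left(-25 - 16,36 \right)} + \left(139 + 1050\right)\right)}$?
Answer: $78$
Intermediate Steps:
$x{\left(N,W \right)} = 3 N$
$Z{\left(P,F \right)} = F + 3 P$ ($Z{\left(P,F \right)} = \left(F + 3 P\right) + 0 = F + 3 P$)
$\sqrt{4982 + \left(Z{\left(-25 - 16,36 \right)} + \left(139 + 1050\right)\right)} = \sqrt{4982 + \left(\left(36 + 3 \left(-25 - 16\right)\right) + \left(139 + 1050\right)\right)} = \sqrt{4982 + \left(\left(36 + 3 \left(-41\right)\right) + 1189\right)} = \sqrt{4982 + \left(\left(36 - 123\right) + 1189\right)} = \sqrt{4982 + \left(-87 + 1189\right)} = \sqrt{4982 + 1102} = \sqrt{6084} = 78$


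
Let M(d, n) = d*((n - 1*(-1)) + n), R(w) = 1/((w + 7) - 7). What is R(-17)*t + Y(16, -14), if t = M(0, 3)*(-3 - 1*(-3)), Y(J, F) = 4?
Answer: 4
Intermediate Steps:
R(w) = 1/w (R(w) = 1/((7 + w) - 7) = 1/w)
M(d, n) = d*(1 + 2*n) (M(d, n) = d*((n + 1) + n) = d*((1 + n) + n) = d*(1 + 2*n))
t = 0 (t = (0*(1 + 2*3))*(-3 - 1*(-3)) = (0*(1 + 6))*(-3 + 3) = (0*7)*0 = 0*0 = 0)
R(-17)*t + Y(16, -14) = 0/(-17) + 4 = -1/17*0 + 4 = 0 + 4 = 4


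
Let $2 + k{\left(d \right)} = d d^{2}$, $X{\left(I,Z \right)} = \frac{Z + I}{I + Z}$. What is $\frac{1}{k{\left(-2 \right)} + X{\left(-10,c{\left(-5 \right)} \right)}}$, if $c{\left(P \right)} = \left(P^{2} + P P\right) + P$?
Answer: $- \frac{1}{9} \approx -0.11111$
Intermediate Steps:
$c{\left(P \right)} = P + 2 P^{2}$ ($c{\left(P \right)} = \left(P^{2} + P^{2}\right) + P = 2 P^{2} + P = P + 2 P^{2}$)
$X{\left(I,Z \right)} = 1$ ($X{\left(I,Z \right)} = \frac{I + Z}{I + Z} = 1$)
$k{\left(d \right)} = -2 + d^{3}$ ($k{\left(d \right)} = -2 + d d^{2} = -2 + d^{3}$)
$\frac{1}{k{\left(-2 \right)} + X{\left(-10,c{\left(-5 \right)} \right)}} = \frac{1}{\left(-2 + \left(-2\right)^{3}\right) + 1} = \frac{1}{\left(-2 - 8\right) + 1} = \frac{1}{-10 + 1} = \frac{1}{-9} = - \frac{1}{9}$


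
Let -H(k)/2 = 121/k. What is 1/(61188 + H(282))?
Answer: 141/8627387 ≈ 1.6343e-5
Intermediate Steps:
H(k) = -242/k
1/(61188 + H(282)) = 1/(61188 - 242/282) = 1/(61188 - 242*1/282) = 1/(61188 - 121/141) = 1/(8627387/141) = 141/8627387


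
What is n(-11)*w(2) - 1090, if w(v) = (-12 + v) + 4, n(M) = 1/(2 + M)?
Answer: -3268/3 ≈ -1089.3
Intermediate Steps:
w(v) = -8 + v
n(-11)*w(2) - 1090 = (-8 + 2)/(2 - 11) - 1090 = -6/(-9) - 1090 = -⅑*(-6) - 1090 = ⅔ - 1090 = -3268/3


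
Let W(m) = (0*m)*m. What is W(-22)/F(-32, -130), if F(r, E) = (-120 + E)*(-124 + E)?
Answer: 0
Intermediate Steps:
F(r, E) = (-124 + E)*(-120 + E)
W(m) = 0 (W(m) = 0*m = 0)
W(-22)/F(-32, -130) = 0/(14880 + (-130)² - 244*(-130)) = 0/(14880 + 16900 + 31720) = 0/63500 = 0*(1/63500) = 0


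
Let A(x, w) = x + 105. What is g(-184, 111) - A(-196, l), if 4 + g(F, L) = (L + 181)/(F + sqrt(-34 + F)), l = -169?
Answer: 1455355/17037 - 146*I*sqrt(218)/17037 ≈ 85.423 - 0.12653*I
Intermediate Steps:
g(F, L) = -4 + (181 + L)/(F + sqrt(-34 + F)) (g(F, L) = -4 + (L + 181)/(F + sqrt(-34 + F)) = -4 + (181 + L)/(F + sqrt(-34 + F)))
A(x, w) = 105 + x
g(-184, 111) - A(-196, l) = (181 + 111 - 4*(-184) - 4*sqrt(-34 - 184))/(-184 + sqrt(-34 - 184)) - (105 - 196) = (181 + 111 + 736 - 4*I*sqrt(218))/(-184 + sqrt(-218)) - 1*(-91) = (181 + 111 + 736 - 4*I*sqrt(218))/(-184 + I*sqrt(218)) + 91 = (1028 - 4*I*sqrt(218))/(-184 + I*sqrt(218)) + 91 = 91 + (1028 - 4*I*sqrt(218))/(-184 + I*sqrt(218))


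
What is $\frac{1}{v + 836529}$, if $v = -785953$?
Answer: $\frac{1}{50576} \approx 1.9772 \cdot 10^{-5}$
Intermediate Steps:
$\frac{1}{v + 836529} = \frac{1}{-785953 + 836529} = \frac{1}{50576}$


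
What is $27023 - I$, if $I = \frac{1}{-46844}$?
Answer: $\frac{1265865413}{46844} \approx 27023.0$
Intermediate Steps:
$I = - \frac{1}{46844} \approx -2.1347 \cdot 10^{-5}$
$27023 - I = 27023 - - \frac{1}{46844} = 27023 + \frac{1}{46844} = \frac{1265865413}{46844}$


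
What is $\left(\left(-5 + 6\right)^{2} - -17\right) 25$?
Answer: $450$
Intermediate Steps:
$\left(\left(-5 + 6\right)^{2} - -17\right) 25 = \left(1^{2} + 17\right) 25 = \left(1 + 17\right) 25 = 18 \cdot 25 = 450$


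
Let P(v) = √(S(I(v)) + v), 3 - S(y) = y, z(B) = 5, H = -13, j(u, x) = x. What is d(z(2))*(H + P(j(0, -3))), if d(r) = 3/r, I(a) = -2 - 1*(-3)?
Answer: -39/5 + 3*I/5 ≈ -7.8 + 0.6*I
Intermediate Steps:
I(a) = 1 (I(a) = -2 + 3 = 1)
S(y) = 3 - y
P(v) = √(2 + v) (P(v) = √((3 - 1*1) + v) = √((3 - 1) + v) = √(2 + v))
d(z(2))*(H + P(j(0, -3))) = (3/5)*(-13 + √(2 - 3)) = (3*(⅕))*(-13 + √(-1)) = 3*(-13 + I)/5 = -39/5 + 3*I/5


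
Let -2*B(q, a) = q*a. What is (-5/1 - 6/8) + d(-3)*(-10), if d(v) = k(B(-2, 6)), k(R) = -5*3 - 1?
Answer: 617/4 ≈ 154.25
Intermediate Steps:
B(q, a) = -a*q/2 (B(q, a) = -q*a/2 = -a*q/2)
k(R) = -16 (k(R) = -15 - 1 = -16)
d(v) = -16
(-5/1 - 6/8) + d(-3)*(-10) = (-5/1 - 6/8) - 16*(-10) = (-5*1 - 6*⅛) + 160 = (-5 - ¾) + 160 = -23/4 + 160 = 617/4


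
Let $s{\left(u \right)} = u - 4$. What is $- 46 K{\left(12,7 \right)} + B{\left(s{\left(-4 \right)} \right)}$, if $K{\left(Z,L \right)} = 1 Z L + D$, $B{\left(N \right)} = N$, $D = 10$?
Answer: $-4332$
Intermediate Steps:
$s{\left(u \right)} = -4 + u$ ($s{\left(u \right)} = u - 4 = -4 + u$)
$K{\left(Z,L \right)} = 10 + L Z$ ($K{\left(Z,L \right)} = 1 Z L + 10 = Z L + 10 = L Z + 10 = 10 + L Z$)
$- 46 K{\left(12,7 \right)} + B{\left(s{\left(-4 \right)} \right)} = - 46 \left(10 + 7 \cdot 12\right) - 8 = - 46 \left(10 + 84\right) - 8 = \left(-46\right) 94 - 8 = -4324 - 8 = -4332$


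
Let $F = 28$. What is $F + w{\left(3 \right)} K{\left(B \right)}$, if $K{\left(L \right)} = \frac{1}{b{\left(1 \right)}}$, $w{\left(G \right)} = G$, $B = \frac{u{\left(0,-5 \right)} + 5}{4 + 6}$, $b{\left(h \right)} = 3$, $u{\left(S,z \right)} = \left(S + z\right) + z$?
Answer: $29$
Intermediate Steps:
$u{\left(S,z \right)} = S + 2 z$
$B = - \frac{1}{2}$ ($B = \frac{\left(0 + 2 \left(-5\right)\right) + 5}{4 + 6} = \frac{\left(0 - 10\right) + 5}{10} = \left(-10 + 5\right) \frac{1}{10} = \left(-5\right) \frac{1}{10} = - \frac{1}{2} \approx -0.5$)
$K{\left(L \right)} = \frac{1}{3}$
$F + w{\left(3 \right)} K{\left(B \right)} = 28 + 3 \cdot \frac{1}{3} = 28 + 1 = 29$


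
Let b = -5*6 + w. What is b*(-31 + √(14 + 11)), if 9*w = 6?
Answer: 2288/3 ≈ 762.67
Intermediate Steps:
w = ⅔ (w = (⅑)*6 = ⅔ ≈ 0.66667)
b = -88/3 (b = -5*6 + ⅔ = -30 + ⅔ = -88/3 ≈ -29.333)
b*(-31 + √(14 + 11)) = -88*(-31 + √(14 + 11))/3 = -88*(-31 + √25)/3 = -88*(-31 + 5)/3 = -88/3*(-26) = 2288/3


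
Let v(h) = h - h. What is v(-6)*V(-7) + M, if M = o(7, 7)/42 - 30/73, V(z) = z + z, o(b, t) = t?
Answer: -107/438 ≈ -0.24429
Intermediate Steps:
v(h) = 0
V(z) = 2*z
M = -107/438 (M = 7/42 - 30/73 = 7*(1/42) - 30*1/73 = ⅙ - 30/73 = -107/438 ≈ -0.24429)
v(-6)*V(-7) + M = 0*(2*(-7)) - 107/438 = 0*(-14) - 107/438 = 0 - 107/438 = -107/438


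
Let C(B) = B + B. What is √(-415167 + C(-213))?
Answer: 3*I*√46177 ≈ 644.67*I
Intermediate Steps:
C(B) = 2*B
√(-415167 + C(-213)) = √(-415167 + 2*(-213)) = √(-415167 - 426) = √(-415593) = 3*I*√46177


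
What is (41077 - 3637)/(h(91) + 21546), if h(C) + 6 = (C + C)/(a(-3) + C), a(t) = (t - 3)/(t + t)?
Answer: 1722240/990931 ≈ 1.7380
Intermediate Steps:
a(t) = (-3 + t)/(2*t) (a(t) = (-3 + t)/((2*t)) = (-3 + t)*(1/(2*t)) = (-3 + t)/(2*t))
h(C) = -6 + 2*C/(1 + C) (h(C) = -6 + (C + C)/((½)*(-3 - 3)/(-3) + C) = -6 + (2*C)/((½)*(-⅓)*(-6) + C) = -6 + (2*C)/(1 + C) = -6 + 2*C/(1 + C))
(41077 - 3637)/(h(91) + 21546) = (41077 - 3637)/(2*(-3 - 2*91)/(1 + 91) + 21546) = 37440/(2*(-3 - 182)/92 + 21546) = 37440/(2*(1/92)*(-185) + 21546) = 37440/(-185/46 + 21546) = 37440/(990931/46) = 37440*(46/990931) = 1722240/990931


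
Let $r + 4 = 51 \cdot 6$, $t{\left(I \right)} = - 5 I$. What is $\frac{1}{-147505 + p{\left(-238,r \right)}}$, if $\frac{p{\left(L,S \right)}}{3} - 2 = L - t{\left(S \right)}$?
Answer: $- \frac{1}{143683} \approx -6.9598 \cdot 10^{-6}$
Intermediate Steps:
$r = 302$ ($r = -4 + 51 \cdot 6 = -4 + 306 = 302$)
$p{\left(L,S \right)} = 6 + 3 L + 15 S$ ($p{\left(L,S \right)} = 6 + 3 \left(L - - 5 S\right) = 6 + 3 \left(L + 5 S\right) = 6 + \left(3 L + 15 S\right) = 6 + 3 L + 15 S$)
$\frac{1}{-147505 + p{\left(-238,r \right)}} = \frac{1}{-147505 + \left(6 + 3 \left(-238\right) + 15 \cdot 302\right)} = \frac{1}{-147505 + \left(6 - 714 + 4530\right)} = \frac{1}{-147505 + 3822} = \frac{1}{-143683} = - \frac{1}{143683}$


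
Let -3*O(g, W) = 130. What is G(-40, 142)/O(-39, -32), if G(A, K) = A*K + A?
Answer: 132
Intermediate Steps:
O(g, W) = -130/3 (O(g, W) = -⅓*130 = -130/3)
G(A, K) = A + A*K
G(-40, 142)/O(-39, -32) = (-40*(1 + 142))/(-130/3) = -40*143*(-3/130) = -5720*(-3/130) = 132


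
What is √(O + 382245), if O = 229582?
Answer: √611827 ≈ 782.19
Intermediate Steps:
√(O + 382245) = √(229582 + 382245) = √611827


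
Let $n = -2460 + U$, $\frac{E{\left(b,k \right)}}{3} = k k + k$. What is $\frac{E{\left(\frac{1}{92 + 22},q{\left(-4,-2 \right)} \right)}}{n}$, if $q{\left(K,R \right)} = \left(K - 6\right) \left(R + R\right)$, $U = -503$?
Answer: $- \frac{4920}{2963} \approx -1.6605$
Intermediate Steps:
$q{\left(K,R \right)} = 2 R \left(-6 + K\right)$ ($q{\left(K,R \right)} = \left(-6 + K\right) 2 R = 2 R \left(-6 + K\right)$)
$E{\left(b,k \right)} = 3 k + 3 k^{2}$ ($E{\left(b,k \right)} = 3 \left(k k + k\right) = 3 \left(k^{2} + k\right) = 3 \left(k + k^{2}\right) = 3 k + 3 k^{2}$)
$n = -2963$ ($n = -2460 - 503 = -2963$)
$\frac{E{\left(\frac{1}{92 + 22},q{\left(-4,-2 \right)} \right)}}{n} = \frac{3 \cdot 2 \left(-2\right) \left(-6 - 4\right) \left(1 + 2 \left(-2\right) \left(-6 - 4\right)\right)}{-2963} = 3 \cdot 2 \left(-2\right) \left(-10\right) \left(1 + 2 \left(-2\right) \left(-10\right)\right) \left(- \frac{1}{2963}\right) = 3 \cdot 40 \left(1 + 40\right) \left(- \frac{1}{2963}\right) = 3 \cdot 40 \cdot 41 \left(- \frac{1}{2963}\right) = 4920 \left(- \frac{1}{2963}\right) = - \frac{4920}{2963}$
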